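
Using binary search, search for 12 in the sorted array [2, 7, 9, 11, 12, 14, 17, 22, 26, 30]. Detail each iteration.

Binary search for 12 in [2, 7, 9, 11, 12, 14, 17, 22, 26, 30]:

lo=0, hi=9, mid=4, arr[mid]=12 -> Found target at index 4!

Binary search finds 12 at index 4 after 1 comparisons. The search repeatedly halves the search space by comparing with the middle element.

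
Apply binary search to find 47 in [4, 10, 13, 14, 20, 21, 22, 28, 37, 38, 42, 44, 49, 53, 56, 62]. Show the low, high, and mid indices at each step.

Binary search for 47 in [4, 10, 13, 14, 20, 21, 22, 28, 37, 38, 42, 44, 49, 53, 56, 62]:

lo=0, hi=15, mid=7, arr[mid]=28 -> 28 < 47, search right half
lo=8, hi=15, mid=11, arr[mid]=44 -> 44 < 47, search right half
lo=12, hi=15, mid=13, arr[mid]=53 -> 53 > 47, search left half
lo=12, hi=12, mid=12, arr[mid]=49 -> 49 > 47, search left half
lo=12 > hi=11, target 47 not found

Binary search determines that 47 is not in the array after 4 comparisons. The search space was exhausted without finding the target.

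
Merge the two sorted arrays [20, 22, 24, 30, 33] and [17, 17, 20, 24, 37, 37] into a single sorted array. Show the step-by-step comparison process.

Merging process:

Compare 20 vs 17: take 17 from right. Merged: [17]
Compare 20 vs 17: take 17 from right. Merged: [17, 17]
Compare 20 vs 20: take 20 from left. Merged: [17, 17, 20]
Compare 22 vs 20: take 20 from right. Merged: [17, 17, 20, 20]
Compare 22 vs 24: take 22 from left. Merged: [17, 17, 20, 20, 22]
Compare 24 vs 24: take 24 from left. Merged: [17, 17, 20, 20, 22, 24]
Compare 30 vs 24: take 24 from right. Merged: [17, 17, 20, 20, 22, 24, 24]
Compare 30 vs 37: take 30 from left. Merged: [17, 17, 20, 20, 22, 24, 24, 30]
Compare 33 vs 37: take 33 from left. Merged: [17, 17, 20, 20, 22, 24, 24, 30, 33]
Append remaining from right: [37, 37]. Merged: [17, 17, 20, 20, 22, 24, 24, 30, 33, 37, 37]

Final merged array: [17, 17, 20, 20, 22, 24, 24, 30, 33, 37, 37]
Total comparisons: 9

The merged array is [17, 17, 20, 20, 22, 24, 24, 30, 33, 37, 37], requiring 9 comparisons. The merge step runs in O(n) time where n is the total number of elements.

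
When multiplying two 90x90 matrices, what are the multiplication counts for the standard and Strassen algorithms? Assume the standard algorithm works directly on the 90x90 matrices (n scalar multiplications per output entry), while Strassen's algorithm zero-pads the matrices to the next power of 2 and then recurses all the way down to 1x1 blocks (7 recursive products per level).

Matrix multiplication for 90x90 matrices:

Strassen's algorithm requires power-of-2 dimensions. Pad 90x90 to 128x128 (next power of 2).

Standard algorithm: 90^3 = 729000 multiplications
Strassen's algorithm: 7^(log2(128)) = 7^7 = 823543 multiplications
Difference: 729000 - 823543 = -94543 (Strassen uses MORE here due to padding overhead — for small or just-over-power-of-2 n, padding can outweigh the per-level savings)

Standard: 729000 multiplications (90^3). Strassen: 823543 multiplications (7^7, after padding to 128x128). Strassen reduces 8 recursive multiplications to 7 at each level.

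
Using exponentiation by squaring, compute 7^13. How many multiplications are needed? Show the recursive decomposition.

Computing 7^13 by squaring (build up from 7^1; each line after the first costs one multiplication):

7^1 = 7
7^2 = (7^1)^2 = 7^2 = 49
7^3 = 7 * 7^2 = 7 * 49 = 343
7^6 = (7^3)^2 = 343^2 = 117649
7^12 = (7^6)^2 = 117649^2 = 13841287201
7^13 = 7 * 7^12 = 7 * 13841287201 = 96889010407

Result: 96889010407
Multiplications needed: 5 (5 lines after 7^1)

7^13 = 96889010407. Using exponentiation by squaring, this requires 5 multiplications. The key idea: if the exponent is even, square the half-power; if odd, multiply by the base once.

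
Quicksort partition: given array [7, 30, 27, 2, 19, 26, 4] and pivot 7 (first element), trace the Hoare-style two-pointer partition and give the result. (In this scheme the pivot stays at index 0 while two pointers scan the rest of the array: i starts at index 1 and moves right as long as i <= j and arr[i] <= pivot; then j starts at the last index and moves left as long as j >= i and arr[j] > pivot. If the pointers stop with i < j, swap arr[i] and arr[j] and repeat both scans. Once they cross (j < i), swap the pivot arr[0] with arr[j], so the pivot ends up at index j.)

Hoare-style two-pointer partition with pivot = 7:

Initial array: [7, 30, 27, 2, 19, 26, 4]

Pointers start at i = 1, j = 6.
i stops at index 1 (arr[1]=30 > 7), j stops at index 6 (arr[6]=4 <= 7): swap arr[1] and arr[6], array becomes [7, 4, 27, 2, 19, 26, 30]
i stops at index 2 (arr[2]=27 > 7), j stops at index 3 (arr[3]=2 <= 7): swap arr[2] and arr[3], array becomes [7, 4, 2, 27, 19, 26, 30]
i ends at 3, j ends at 2: the pointers have crossed (j < i), so scanning stops.

Swap pivot arr[0] with arr[2] to place pivot at position 2: [2, 4, 7, 27, 19, 26, 30]
Pivot position: 2

After partitioning with pivot 7, the array becomes [2, 4, 7, 27, 19, 26, 30]. The pivot is placed at index 2. All elements to the left of the pivot are <= 7, and all elements to the right are > 7.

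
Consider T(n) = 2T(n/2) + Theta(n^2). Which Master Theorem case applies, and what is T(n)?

Master Theorem for T(n) = 2T(n/2) + O(n^2):

a = 2, b = 2, c = 2
log_b(a) = log_2(2) = 1.0000

Case 3: c = 2 > log_2(2) = 1.0000
T(n) = O(n^2) = O(n^2)

For T(n) = 2T(n/2) + O(n^2): log_2(2) = 1.0000. This is Case 3 of the Master Theorem (c > log_b(a), work dominated by root), giving O(n^2).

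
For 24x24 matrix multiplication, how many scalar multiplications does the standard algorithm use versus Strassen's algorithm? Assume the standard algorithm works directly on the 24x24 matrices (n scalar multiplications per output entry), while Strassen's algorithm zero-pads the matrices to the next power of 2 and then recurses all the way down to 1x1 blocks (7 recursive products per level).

Matrix multiplication for 24x24 matrices:

Strassen's algorithm requires power-of-2 dimensions. Pad 24x24 to 32x32 (next power of 2).

Standard algorithm: 24^3 = 13824 multiplications
Strassen's algorithm: 7^(log2(32)) = 7^5 = 16807 multiplications
Difference: 13824 - 16807 = -2983 (Strassen uses MORE here due to padding overhead — for small or just-over-power-of-2 n, padding can outweigh the per-level savings)

Standard: 13824 multiplications (24^3). Strassen: 16807 multiplications (7^5, after padding to 32x32). Strassen reduces 8 recursive multiplications to 7 at each level.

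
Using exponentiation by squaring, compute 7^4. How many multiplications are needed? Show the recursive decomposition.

Computing 7^4 by squaring (build up from 7^1; each line after the first costs one multiplication):

7^1 = 7
7^2 = (7^1)^2 = 7^2 = 49
7^4 = (7^2)^2 = 49^2 = 2401

Result: 2401
Multiplications needed: 2 (2 lines after 7^1)

7^4 = 2401. Using exponentiation by squaring, this requires 2 multiplications. The key idea: if the exponent is even, square the half-power; if odd, multiply by the base once.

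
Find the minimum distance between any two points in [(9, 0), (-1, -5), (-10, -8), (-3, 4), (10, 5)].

Computing all pairwise distances among 5 points:

d((9, 0), (-1, -5)) = 11.1803
d((9, 0), (-10, -8)) = 20.6155
d((9, 0), (-3, 4)) = 12.6491
d((9, 0), (10, 5)) = 5.099 <-- minimum
d((-1, -5), (-10, -8)) = 9.4868
d((-1, -5), (-3, 4)) = 9.2195
d((-1, -5), (10, 5)) = 14.8661
d((-10, -8), (-3, 4)) = 13.8924
d((-10, -8), (10, 5)) = 23.8537
d((-3, 4), (10, 5)) = 13.0384

Closest pair: (9, 0) and (10, 5) with distance 5.099

The closest pair is (9, 0) and (10, 5) with Euclidean distance 5.099. For 5 points, brute-force pairwise comparison is shown above. For large n, the divide-and-conquer algorithm (sort by x, recurse on halves, check the dividing strip) achieves O(n log n).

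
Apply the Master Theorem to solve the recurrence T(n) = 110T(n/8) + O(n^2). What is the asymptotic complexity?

Master Theorem for T(n) = 110T(n/8) + O(n^2):

a = 110, b = 8, c = 2
log_b(a) = log_8(110) = 2.2605

Case 1: c = 2 < log_8(110) = 2.2605
T(n) = O(n^(log_8 110))

For T(n) = 110T(n/8) + O(n^2): log_8(110) = 2.2605. This is Case 1 of the Master Theorem (c < log_b(a), work dominated by leaves), giving O(n^(log_8 110)).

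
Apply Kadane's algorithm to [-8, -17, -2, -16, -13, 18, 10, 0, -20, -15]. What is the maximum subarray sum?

Using Kadane's algorithm on [-8, -17, -2, -16, -13, 18, 10, 0, -20, -15]:

Scanning through the array:
Position 1 (value -17): max_ending_here = -17, max_so_far = -8
Position 2 (value -2): max_ending_here = -2, max_so_far = -2
Position 3 (value -16): max_ending_here = -16, max_so_far = -2
Position 4 (value -13): max_ending_here = -13, max_so_far = -2
Position 5 (value 18): max_ending_here = 18, max_so_far = 18
Position 6 (value 10): max_ending_here = 28, max_so_far = 28
Position 7 (value 0): max_ending_here = 28, max_so_far = 28
Position 8 (value -20): max_ending_here = 8, max_so_far = 28
Position 9 (value -15): max_ending_here = -7, max_so_far = 28

Maximum subarray: [18, 10]
Maximum sum: 28

The maximum subarray is [18, 10] with sum 28. This subarray runs from index 5 to index 6.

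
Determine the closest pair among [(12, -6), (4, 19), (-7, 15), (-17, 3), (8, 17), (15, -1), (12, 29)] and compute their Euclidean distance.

Computing all pairwise distances among 7 points:

d((12, -6), (4, 19)) = 26.2488
d((12, -6), (-7, 15)) = 28.3196
d((12, -6), (-17, 3)) = 30.3645
d((12, -6), (8, 17)) = 23.3452
d((12, -6), (15, -1)) = 5.831
d((12, -6), (12, 29)) = 35.0
d((4, 19), (-7, 15)) = 11.7047
d((4, 19), (-17, 3)) = 26.4008
d((4, 19), (8, 17)) = 4.4721 <-- minimum
d((4, 19), (15, -1)) = 22.8254
d((4, 19), (12, 29)) = 12.8062
d((-7, 15), (-17, 3)) = 15.6205
d((-7, 15), (8, 17)) = 15.1327
d((-7, 15), (15, -1)) = 27.2029
d((-7, 15), (12, 29)) = 23.6008
d((-17, 3), (8, 17)) = 28.6531
d((-17, 3), (15, -1)) = 32.249
d((-17, 3), (12, 29)) = 38.9487
d((8, 17), (15, -1)) = 19.3132
d((8, 17), (12, 29)) = 12.6491
d((15, -1), (12, 29)) = 30.1496

Closest pair: (4, 19) and (8, 17) with distance 4.4721

The closest pair is (4, 19) and (8, 17) with Euclidean distance 4.4721. For 7 points, brute-force pairwise comparison is shown above. For large n, the divide-and-conquer algorithm (sort by x, recurse on halves, check the dividing strip) achieves O(n log n).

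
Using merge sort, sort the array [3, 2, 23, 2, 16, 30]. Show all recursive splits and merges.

Merge sort trace:

Split: [3, 2, 23, 2, 16, 30] -> [3, 2, 23] and [2, 16, 30]
  Split: [3, 2, 23] -> [3] and [2, 23]
    Split: [2, 23] -> [2] and [23]
    Merge: [2] + [23] -> [2, 23]
  Merge: [3] + [2, 23] -> [2, 3, 23]
  Split: [2, 16, 30] -> [2] and [16, 30]
    Split: [16, 30] -> [16] and [30]
    Merge: [16] + [30] -> [16, 30]
  Merge: [2] + [16, 30] -> [2, 16, 30]
Merge: [2, 3, 23] + [2, 16, 30] -> [2, 2, 3, 16, 23, 30]

Final sorted array: [2, 2, 3, 16, 23, 30]

The merge sort proceeds by recursively splitting the array and merging sorted halves.
After all merges, the sorted array is [2, 2, 3, 16, 23, 30].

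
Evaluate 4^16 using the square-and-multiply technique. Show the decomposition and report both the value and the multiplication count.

Computing 4^16 by squaring (build up from 4^1; each line after the first costs one multiplication):

4^1 = 4
4^2 = (4^1)^2 = 4^2 = 16
4^4 = (4^2)^2 = 16^2 = 256
4^8 = (4^4)^2 = 256^2 = 65536
4^16 = (4^8)^2 = 65536^2 = 4294967296

Result: 4294967296
Multiplications needed: 4 (4 lines after 4^1)

4^16 = 4294967296. Using exponentiation by squaring, this requires 4 multiplications. The key idea: if the exponent is even, square the half-power; if odd, multiply by the base once.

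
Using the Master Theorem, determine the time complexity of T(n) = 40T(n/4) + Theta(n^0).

Master Theorem for T(n) = 40T(n/4) + O(n^0):

a = 40, b = 4, c = 0
log_b(a) = log_4(40) = 2.6610

Case 1: c = 0 < log_4(40) = 2.6610
T(n) = O(n^(log_4 40))

For T(n) = 40T(n/4) + O(n^0): log_4(40) = 2.6610. This is Case 1 of the Master Theorem (c < log_b(a), work dominated by leaves), giving O(n^(log_4 40)).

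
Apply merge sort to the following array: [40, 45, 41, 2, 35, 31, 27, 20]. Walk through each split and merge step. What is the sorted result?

Merge sort trace:

Split: [40, 45, 41, 2, 35, 31, 27, 20] -> [40, 45, 41, 2] and [35, 31, 27, 20]
  Split: [40, 45, 41, 2] -> [40, 45] and [41, 2]
    Split: [40, 45] -> [40] and [45]
    Merge: [40] + [45] -> [40, 45]
    Split: [41, 2] -> [41] and [2]
    Merge: [41] + [2] -> [2, 41]
  Merge: [40, 45] + [2, 41] -> [2, 40, 41, 45]
  Split: [35, 31, 27, 20] -> [35, 31] and [27, 20]
    Split: [35, 31] -> [35] and [31]
    Merge: [35] + [31] -> [31, 35]
    Split: [27, 20] -> [27] and [20]
    Merge: [27] + [20] -> [20, 27]
  Merge: [31, 35] + [20, 27] -> [20, 27, 31, 35]
Merge: [2, 40, 41, 45] + [20, 27, 31, 35] -> [2, 20, 27, 31, 35, 40, 41, 45]

Final sorted array: [2, 20, 27, 31, 35, 40, 41, 45]

The merge sort proceeds by recursively splitting the array and merging sorted halves.
After all merges, the sorted array is [2, 20, 27, 31, 35, 40, 41, 45].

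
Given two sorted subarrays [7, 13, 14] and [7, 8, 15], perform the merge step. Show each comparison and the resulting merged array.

Merging process:

Compare 7 vs 7: take 7 from left. Merged: [7]
Compare 13 vs 7: take 7 from right. Merged: [7, 7]
Compare 13 vs 8: take 8 from right. Merged: [7, 7, 8]
Compare 13 vs 15: take 13 from left. Merged: [7, 7, 8, 13]
Compare 14 vs 15: take 14 from left. Merged: [7, 7, 8, 13, 14]
Append remaining from right: [15]. Merged: [7, 7, 8, 13, 14, 15]

Final merged array: [7, 7, 8, 13, 14, 15]
Total comparisons: 5

The merged array is [7, 7, 8, 13, 14, 15], requiring 5 comparisons. The merge step runs in O(n) time where n is the total number of elements.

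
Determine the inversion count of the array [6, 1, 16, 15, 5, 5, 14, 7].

Finding inversions in [6, 1, 16, 15, 5, 5, 14, 7]:

(0, 1): arr[0]=6 > arr[1]=1
(0, 4): arr[0]=6 > arr[4]=5
(0, 5): arr[0]=6 > arr[5]=5
(2, 3): arr[2]=16 > arr[3]=15
(2, 4): arr[2]=16 > arr[4]=5
(2, 5): arr[2]=16 > arr[5]=5
(2, 6): arr[2]=16 > arr[6]=14
(2, 7): arr[2]=16 > arr[7]=7
(3, 4): arr[3]=15 > arr[4]=5
(3, 5): arr[3]=15 > arr[5]=5
(3, 6): arr[3]=15 > arr[6]=14
(3, 7): arr[3]=15 > arr[7]=7
(6, 7): arr[6]=14 > arr[7]=7

Total inversions: 13

The array has 13 inversion(s): (0,1), (0,4), (0,5), (2,3), (2,4), (2,5), (2,6), (2,7), (3,4), (3,5), (3,6), (3,7), (6,7). Each pair (i,j) satisfies i < j and arr[i] > arr[j].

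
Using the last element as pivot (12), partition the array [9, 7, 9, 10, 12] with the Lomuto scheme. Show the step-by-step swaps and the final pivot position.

Lomuto partition with pivot = 12:

Initial array: [9, 7, 9, 10, 12]

arr[0]=9 <= 12: swap with position 0, array becomes [9, 7, 9, 10, 12]
arr[1]=7 <= 12: swap with position 1, array becomes [9, 7, 9, 10, 12]
arr[2]=9 <= 12: swap with position 2, array becomes [9, 7, 9, 10, 12]
arr[3]=10 <= 12: swap with position 3, array becomes [9, 7, 9, 10, 12]

Place pivot at position 4: [9, 7, 9, 10, 12]
Pivot position: 4

After partitioning with pivot 12, the array becomes [9, 7, 9, 10, 12]. The pivot is placed at index 4. All elements to the left of the pivot are <= 12, and all elements to the right are > 12.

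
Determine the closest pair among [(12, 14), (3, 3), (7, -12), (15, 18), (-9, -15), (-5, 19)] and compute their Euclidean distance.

Computing all pairwise distances among 6 points:

d((12, 14), (3, 3)) = 14.2127
d((12, 14), (7, -12)) = 26.4764
d((12, 14), (15, 18)) = 5.0 <-- minimum
d((12, 14), (-9, -15)) = 35.805
d((12, 14), (-5, 19)) = 17.72
d((3, 3), (7, -12)) = 15.5242
d((3, 3), (15, 18)) = 19.2094
d((3, 3), (-9, -15)) = 21.6333
d((3, 3), (-5, 19)) = 17.8885
d((7, -12), (15, 18)) = 31.0483
d((7, -12), (-9, -15)) = 16.2788
d((7, -12), (-5, 19)) = 33.2415
d((15, 18), (-9, -15)) = 40.8044
d((15, 18), (-5, 19)) = 20.025
d((-9, -15), (-5, 19)) = 34.2345

Closest pair: (12, 14) and (15, 18) with distance 5.0

The closest pair is (12, 14) and (15, 18) with Euclidean distance 5.0. For 6 points, brute-force pairwise comparison is shown above. For large n, the divide-and-conquer algorithm (sort by x, recurse on halves, check the dividing strip) achieves O(n log n).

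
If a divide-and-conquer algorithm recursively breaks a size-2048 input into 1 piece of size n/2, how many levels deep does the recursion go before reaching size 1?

For divide and conquer with division factor 2:

Problem sizes at each level:
Level 0: 2048
Level 1: 1024
Level 2: 512
Level 3: 256
Level 4: 128
Level 5: 64
Level 6: 32
Level 7: 16
Level 8: 8
Level 9: 4
Level 10: 2
Level 11: 1

The root is level 0 and the size-1 base case is level 11 (the tree spans levels 0 through 11, i.e. 12 levels counting the root), so the depth is the number of divisions: log_2(2048) = 11

The recursion tree depth is log_2(2048) = 11. At each level, the problem size is divided by 2, so it takes 11 divisions to reduce to a base case of size 1. The algorithm makes 1 recursive call at each level.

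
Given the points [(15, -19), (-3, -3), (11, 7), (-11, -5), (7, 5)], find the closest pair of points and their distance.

Computing all pairwise distances among 5 points:

d((15, -19), (-3, -3)) = 24.0832
d((15, -19), (11, 7)) = 26.3059
d((15, -19), (-11, -5)) = 29.5296
d((15, -19), (7, 5)) = 25.2982
d((-3, -3), (11, 7)) = 17.2047
d((-3, -3), (-11, -5)) = 8.2462
d((-3, -3), (7, 5)) = 12.8062
d((11, 7), (-11, -5)) = 25.0599
d((11, 7), (7, 5)) = 4.4721 <-- minimum
d((-11, -5), (7, 5)) = 20.5913

Closest pair: (11, 7) and (7, 5) with distance 4.4721

The closest pair is (11, 7) and (7, 5) with Euclidean distance 4.4721. For 5 points, brute-force pairwise comparison is shown above. For large n, the divide-and-conquer algorithm (sort by x, recurse on halves, check the dividing strip) achieves O(n log n).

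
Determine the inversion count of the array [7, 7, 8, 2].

Finding inversions in [7, 7, 8, 2]:

(0, 3): arr[0]=7 > arr[3]=2
(1, 3): arr[1]=7 > arr[3]=2
(2, 3): arr[2]=8 > arr[3]=2

Total inversions: 3

The array has 3 inversion(s): (0,3), (1,3), (2,3). Each pair (i,j) satisfies i < j and arr[i] > arr[j].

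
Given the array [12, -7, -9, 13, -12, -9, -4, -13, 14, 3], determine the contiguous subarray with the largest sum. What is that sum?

Using Kadane's algorithm on [12, -7, -9, 13, -12, -9, -4, -13, 14, 3]:

Scanning through the array:
Position 1 (value -7): max_ending_here = 5, max_so_far = 12
Position 2 (value -9): max_ending_here = -4, max_so_far = 12
Position 3 (value 13): max_ending_here = 13, max_so_far = 13
Position 4 (value -12): max_ending_here = 1, max_so_far = 13
Position 5 (value -9): max_ending_here = -8, max_so_far = 13
Position 6 (value -4): max_ending_here = -4, max_so_far = 13
Position 7 (value -13): max_ending_here = -13, max_so_far = 13
Position 8 (value 14): max_ending_here = 14, max_so_far = 14
Position 9 (value 3): max_ending_here = 17, max_so_far = 17

Maximum subarray: [14, 3]
Maximum sum: 17

The maximum subarray is [14, 3] with sum 17. This subarray runs from index 8 to index 9.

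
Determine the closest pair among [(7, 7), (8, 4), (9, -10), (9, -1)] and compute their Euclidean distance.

Computing all pairwise distances among 4 points:

d((7, 7), (8, 4)) = 3.1623 <-- minimum
d((7, 7), (9, -10)) = 17.1172
d((7, 7), (9, -1)) = 8.2462
d((8, 4), (9, -10)) = 14.0357
d((8, 4), (9, -1)) = 5.099
d((9, -10), (9, -1)) = 9.0

Closest pair: (7, 7) and (8, 4) with distance 3.1623

The closest pair is (7, 7) and (8, 4) with Euclidean distance 3.1623. For 4 points, brute-force pairwise comparison is shown above. For large n, the divide-and-conquer algorithm (sort by x, recurse on halves, check the dividing strip) achieves O(n log n).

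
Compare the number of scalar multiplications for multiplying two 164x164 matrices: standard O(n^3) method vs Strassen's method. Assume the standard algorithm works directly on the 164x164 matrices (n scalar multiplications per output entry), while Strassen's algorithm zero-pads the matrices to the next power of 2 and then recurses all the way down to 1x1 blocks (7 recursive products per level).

Matrix multiplication for 164x164 matrices:

Strassen's algorithm requires power-of-2 dimensions. Pad 164x164 to 256x256 (next power of 2).

Standard algorithm: 164^3 = 4410944 multiplications
Strassen's algorithm: 7^(log2(256)) = 7^8 = 5764801 multiplications
Difference: 4410944 - 5764801 = -1353857 (Strassen uses MORE here due to padding overhead — for small or just-over-power-of-2 n, padding can outweigh the per-level savings)

Standard: 4410944 multiplications (164^3). Strassen: 5764801 multiplications (7^8, after padding to 256x256). Strassen reduces 8 recursive multiplications to 7 at each level.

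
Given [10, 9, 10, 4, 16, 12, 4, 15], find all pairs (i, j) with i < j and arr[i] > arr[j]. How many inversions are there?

Finding inversions in [10, 9, 10, 4, 16, 12, 4, 15]:

(0, 1): arr[0]=10 > arr[1]=9
(0, 3): arr[0]=10 > arr[3]=4
(0, 6): arr[0]=10 > arr[6]=4
(1, 3): arr[1]=9 > arr[3]=4
(1, 6): arr[1]=9 > arr[6]=4
(2, 3): arr[2]=10 > arr[3]=4
(2, 6): arr[2]=10 > arr[6]=4
(4, 5): arr[4]=16 > arr[5]=12
(4, 6): arr[4]=16 > arr[6]=4
(4, 7): arr[4]=16 > arr[7]=15
(5, 6): arr[5]=12 > arr[6]=4

Total inversions: 11

The array has 11 inversion(s): (0,1), (0,3), (0,6), (1,3), (1,6), (2,3), (2,6), (4,5), (4,6), (4,7), (5,6). Each pair (i,j) satisfies i < j and arr[i] > arr[j].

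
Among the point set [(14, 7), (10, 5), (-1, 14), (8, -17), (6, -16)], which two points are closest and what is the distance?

Computing all pairwise distances among 5 points:

d((14, 7), (10, 5)) = 4.4721
d((14, 7), (-1, 14)) = 16.5529
d((14, 7), (8, -17)) = 24.7386
d((14, 7), (6, -16)) = 24.3516
d((10, 5), (-1, 14)) = 14.2127
d((10, 5), (8, -17)) = 22.0907
d((10, 5), (6, -16)) = 21.3776
d((-1, 14), (8, -17)) = 32.28
d((-1, 14), (6, -16)) = 30.8058
d((8, -17), (6, -16)) = 2.2361 <-- minimum

Closest pair: (8, -17) and (6, -16) with distance 2.2361

The closest pair is (8, -17) and (6, -16) with Euclidean distance 2.2361. For 5 points, brute-force pairwise comparison is shown above. For large n, the divide-and-conquer algorithm (sort by x, recurse on halves, check the dividing strip) achieves O(n log n).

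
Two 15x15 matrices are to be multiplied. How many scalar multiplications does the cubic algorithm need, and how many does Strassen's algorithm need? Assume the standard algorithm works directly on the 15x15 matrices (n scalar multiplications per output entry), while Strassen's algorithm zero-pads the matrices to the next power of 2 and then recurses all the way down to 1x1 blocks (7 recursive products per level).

Matrix multiplication for 15x15 matrices:

Strassen's algorithm requires power-of-2 dimensions. Pad 15x15 to 16x16 (next power of 2).

Standard algorithm: 15^3 = 3375 multiplications
Strassen's algorithm: 7^(log2(16)) = 7^4 = 2401 multiplications
Savings: 3375 - 2401 = 974 multiplications

Standard: 3375 multiplications (15^3). Strassen: 2401 multiplications (7^4, after padding to 16x16). Strassen reduces 8 recursive multiplications to 7 at each level.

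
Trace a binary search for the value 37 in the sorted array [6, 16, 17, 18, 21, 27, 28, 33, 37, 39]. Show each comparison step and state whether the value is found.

Binary search for 37 in [6, 16, 17, 18, 21, 27, 28, 33, 37, 39]:

lo=0, hi=9, mid=4, arr[mid]=21 -> 21 < 37, search right half
lo=5, hi=9, mid=7, arr[mid]=33 -> 33 < 37, search right half
lo=8, hi=9, mid=8, arr[mid]=37 -> Found target at index 8!

Binary search finds 37 at index 8 after 3 comparisons. The search repeatedly halves the search space by comparing with the middle element.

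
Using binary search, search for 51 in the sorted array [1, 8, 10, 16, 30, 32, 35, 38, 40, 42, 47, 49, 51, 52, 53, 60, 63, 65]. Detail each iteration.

Binary search for 51 in [1, 8, 10, 16, 30, 32, 35, 38, 40, 42, 47, 49, 51, 52, 53, 60, 63, 65]:

lo=0, hi=17, mid=8, arr[mid]=40 -> 40 < 51, search right half
lo=9, hi=17, mid=13, arr[mid]=52 -> 52 > 51, search left half
lo=9, hi=12, mid=10, arr[mid]=47 -> 47 < 51, search right half
lo=11, hi=12, mid=11, arr[mid]=49 -> 49 < 51, search right half
lo=12, hi=12, mid=12, arr[mid]=51 -> Found target at index 12!

Binary search finds 51 at index 12 after 5 comparisons. The search repeatedly halves the search space by comparing with the middle element.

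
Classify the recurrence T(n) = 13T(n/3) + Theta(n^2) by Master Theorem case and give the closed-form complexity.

Master Theorem for T(n) = 13T(n/3) + O(n^2):

a = 13, b = 3, c = 2
log_b(a) = log_3(13) = 2.3347

Case 1: c = 2 < log_3(13) = 2.3347
T(n) = O(n^(log_3 13))

For T(n) = 13T(n/3) + O(n^2): log_3(13) = 2.3347. This is Case 1 of the Master Theorem (c < log_b(a), work dominated by leaves), giving O(n^(log_3 13)).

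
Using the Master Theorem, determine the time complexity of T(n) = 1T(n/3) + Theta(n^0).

Master Theorem for T(n) = 1T(n/3) + O(n^0):

a = 1, b = 3, c = 0
log_b(a) = log_3(1) = 0.0000

Case 2: c = 0 = log_3(1) = 0.0000
T(n) = O(n^0 log n) = O(log n)

For T(n) = 1T(n/3) + O(n^0): log_3(1) = 0.0000. This is Case 2 of the Master Theorem (c = log_b(a), equal work at all levels), giving O(log n).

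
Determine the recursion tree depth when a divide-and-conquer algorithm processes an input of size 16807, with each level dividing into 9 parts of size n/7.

For divide and conquer with division factor 7:

Problem sizes at each level:
Level 0: 16807
Level 1: 2401
Level 2: 343
Level 3: 49
Level 4: 7
Level 5: 1

The root is level 0 and the size-1 base case is level 5 (the tree spans levels 0 through 5, i.e. 6 levels counting the root), so the depth is the number of divisions: log_7(16807) = 5

The recursion tree depth is log_7(16807) = 5. At each level, the problem size is divided by 7, so it takes 5 divisions to reduce to a base case of size 1. The algorithm makes 9 recursive calls at each level.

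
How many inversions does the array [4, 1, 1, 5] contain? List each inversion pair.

Finding inversions in [4, 1, 1, 5]:

(0, 1): arr[0]=4 > arr[1]=1
(0, 2): arr[0]=4 > arr[2]=1

Total inversions: 2

The array has 2 inversion(s): (0,1), (0,2). Each pair (i,j) satisfies i < j and arr[i] > arr[j].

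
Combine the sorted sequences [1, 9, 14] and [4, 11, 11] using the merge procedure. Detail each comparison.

Merging process:

Compare 1 vs 4: take 1 from left. Merged: [1]
Compare 9 vs 4: take 4 from right. Merged: [1, 4]
Compare 9 vs 11: take 9 from left. Merged: [1, 4, 9]
Compare 14 vs 11: take 11 from right. Merged: [1, 4, 9, 11]
Compare 14 vs 11: take 11 from right. Merged: [1, 4, 9, 11, 11]
Append remaining from left: [14]. Merged: [1, 4, 9, 11, 11, 14]

Final merged array: [1, 4, 9, 11, 11, 14]
Total comparisons: 5

The merged array is [1, 4, 9, 11, 11, 14], requiring 5 comparisons. The merge step runs in O(n) time where n is the total number of elements.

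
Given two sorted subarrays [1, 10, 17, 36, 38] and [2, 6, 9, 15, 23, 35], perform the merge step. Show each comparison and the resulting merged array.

Merging process:

Compare 1 vs 2: take 1 from left. Merged: [1]
Compare 10 vs 2: take 2 from right. Merged: [1, 2]
Compare 10 vs 6: take 6 from right. Merged: [1, 2, 6]
Compare 10 vs 9: take 9 from right. Merged: [1, 2, 6, 9]
Compare 10 vs 15: take 10 from left. Merged: [1, 2, 6, 9, 10]
Compare 17 vs 15: take 15 from right. Merged: [1, 2, 6, 9, 10, 15]
Compare 17 vs 23: take 17 from left. Merged: [1, 2, 6, 9, 10, 15, 17]
Compare 36 vs 23: take 23 from right. Merged: [1, 2, 6, 9, 10, 15, 17, 23]
Compare 36 vs 35: take 35 from right. Merged: [1, 2, 6, 9, 10, 15, 17, 23, 35]
Append remaining from left: [36, 38]. Merged: [1, 2, 6, 9, 10, 15, 17, 23, 35, 36, 38]

Final merged array: [1, 2, 6, 9, 10, 15, 17, 23, 35, 36, 38]
Total comparisons: 9

The merged array is [1, 2, 6, 9, 10, 15, 17, 23, 35, 36, 38], requiring 9 comparisons. The merge step runs in O(n) time where n is the total number of elements.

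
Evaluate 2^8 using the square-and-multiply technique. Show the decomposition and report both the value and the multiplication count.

Computing 2^8 by squaring (build up from 2^1; each line after the first costs one multiplication):

2^1 = 2
2^2 = (2^1)^2 = 2^2 = 4
2^4 = (2^2)^2 = 4^2 = 16
2^8 = (2^4)^2 = 16^2 = 256

Result: 256
Multiplications needed: 3 (3 lines after 2^1)

2^8 = 256. Using exponentiation by squaring, this requires 3 multiplications. The key idea: if the exponent is even, square the half-power; if odd, multiply by the base once.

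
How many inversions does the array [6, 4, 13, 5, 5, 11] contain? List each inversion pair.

Finding inversions in [6, 4, 13, 5, 5, 11]:

(0, 1): arr[0]=6 > arr[1]=4
(0, 3): arr[0]=6 > arr[3]=5
(0, 4): arr[0]=6 > arr[4]=5
(2, 3): arr[2]=13 > arr[3]=5
(2, 4): arr[2]=13 > arr[4]=5
(2, 5): arr[2]=13 > arr[5]=11

Total inversions: 6

The array has 6 inversion(s): (0,1), (0,3), (0,4), (2,3), (2,4), (2,5). Each pair (i,j) satisfies i < j and arr[i] > arr[j].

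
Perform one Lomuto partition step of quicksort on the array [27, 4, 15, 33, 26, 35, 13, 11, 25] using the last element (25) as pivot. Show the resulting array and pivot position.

Lomuto partition with pivot = 25:

Initial array: [27, 4, 15, 33, 26, 35, 13, 11, 25]

arr[0]=27 > 25: no swap
arr[1]=4 <= 25: swap with position 0, array becomes [4, 27, 15, 33, 26, 35, 13, 11, 25]
arr[2]=15 <= 25: swap with position 1, array becomes [4, 15, 27, 33, 26, 35, 13, 11, 25]
arr[3]=33 > 25: no swap
arr[4]=26 > 25: no swap
arr[5]=35 > 25: no swap
arr[6]=13 <= 25: swap with position 2, array becomes [4, 15, 13, 33, 26, 35, 27, 11, 25]
arr[7]=11 <= 25: swap with position 3, array becomes [4, 15, 13, 11, 26, 35, 27, 33, 25]

Place pivot at position 4: [4, 15, 13, 11, 25, 35, 27, 33, 26]
Pivot position: 4

After partitioning with pivot 25, the array becomes [4, 15, 13, 11, 25, 35, 27, 33, 26]. The pivot is placed at index 4. All elements to the left of the pivot are <= 25, and all elements to the right are > 25.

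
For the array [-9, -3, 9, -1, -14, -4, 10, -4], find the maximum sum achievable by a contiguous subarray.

Using Kadane's algorithm on [-9, -3, 9, -1, -14, -4, 10, -4]:

Scanning through the array:
Position 1 (value -3): max_ending_here = -3, max_so_far = -3
Position 2 (value 9): max_ending_here = 9, max_so_far = 9
Position 3 (value -1): max_ending_here = 8, max_so_far = 9
Position 4 (value -14): max_ending_here = -6, max_so_far = 9
Position 5 (value -4): max_ending_here = -4, max_so_far = 9
Position 6 (value 10): max_ending_here = 10, max_so_far = 10
Position 7 (value -4): max_ending_here = 6, max_so_far = 10

Maximum subarray: [10]
Maximum sum: 10

The maximum subarray is [10] with sum 10. This subarray runs from index 6 to index 6.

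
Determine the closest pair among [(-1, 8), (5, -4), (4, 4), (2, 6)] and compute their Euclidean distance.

Computing all pairwise distances among 4 points:

d((-1, 8), (5, -4)) = 13.4164
d((-1, 8), (4, 4)) = 6.4031
d((-1, 8), (2, 6)) = 3.6056
d((5, -4), (4, 4)) = 8.0623
d((5, -4), (2, 6)) = 10.4403
d((4, 4), (2, 6)) = 2.8284 <-- minimum

Closest pair: (4, 4) and (2, 6) with distance 2.8284

The closest pair is (4, 4) and (2, 6) with Euclidean distance 2.8284. For 4 points, brute-force pairwise comparison is shown above. For large n, the divide-and-conquer algorithm (sort by x, recurse on halves, check the dividing strip) achieves O(n log n).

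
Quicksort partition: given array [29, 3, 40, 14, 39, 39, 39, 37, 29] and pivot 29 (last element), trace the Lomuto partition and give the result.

Lomuto partition with pivot = 29:

Initial array: [29, 3, 40, 14, 39, 39, 39, 37, 29]

arr[0]=29 <= 29: swap with position 0, array becomes [29, 3, 40, 14, 39, 39, 39, 37, 29]
arr[1]=3 <= 29: swap with position 1, array becomes [29, 3, 40, 14, 39, 39, 39, 37, 29]
arr[2]=40 > 29: no swap
arr[3]=14 <= 29: swap with position 2, array becomes [29, 3, 14, 40, 39, 39, 39, 37, 29]
arr[4]=39 > 29: no swap
arr[5]=39 > 29: no swap
arr[6]=39 > 29: no swap
arr[7]=37 > 29: no swap

Place pivot at position 3: [29, 3, 14, 29, 39, 39, 39, 37, 40]
Pivot position: 3

After partitioning with pivot 29, the array becomes [29, 3, 14, 29, 39, 39, 39, 37, 40]. The pivot is placed at index 3. All elements to the left of the pivot are <= 29, and all elements to the right are > 29.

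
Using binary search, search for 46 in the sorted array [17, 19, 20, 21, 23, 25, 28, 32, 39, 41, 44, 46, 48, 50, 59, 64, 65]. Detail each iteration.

Binary search for 46 in [17, 19, 20, 21, 23, 25, 28, 32, 39, 41, 44, 46, 48, 50, 59, 64, 65]:

lo=0, hi=16, mid=8, arr[mid]=39 -> 39 < 46, search right half
lo=9, hi=16, mid=12, arr[mid]=48 -> 48 > 46, search left half
lo=9, hi=11, mid=10, arr[mid]=44 -> 44 < 46, search right half
lo=11, hi=11, mid=11, arr[mid]=46 -> Found target at index 11!

Binary search finds 46 at index 11 after 4 comparisons. The search repeatedly halves the search space by comparing with the middle element.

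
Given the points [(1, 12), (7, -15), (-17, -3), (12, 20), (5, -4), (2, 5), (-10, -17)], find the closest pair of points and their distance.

Computing all pairwise distances among 7 points:

d((1, 12), (7, -15)) = 27.6586
d((1, 12), (-17, -3)) = 23.4307
d((1, 12), (12, 20)) = 13.6015
d((1, 12), (5, -4)) = 16.4924
d((1, 12), (2, 5)) = 7.0711 <-- minimum
d((1, 12), (-10, -17)) = 31.0161
d((7, -15), (-17, -3)) = 26.8328
d((7, -15), (12, 20)) = 35.3553
d((7, -15), (5, -4)) = 11.1803
d((7, -15), (2, 5)) = 20.6155
d((7, -15), (-10, -17)) = 17.1172
d((-17, -3), (12, 20)) = 37.0135
d((-17, -3), (5, -4)) = 22.0227
d((-17, -3), (2, 5)) = 20.6155
d((-17, -3), (-10, -17)) = 15.6525
d((12, 20), (5, -4)) = 25.0
d((12, 20), (2, 5)) = 18.0278
d((12, 20), (-10, -17)) = 43.0465
d((5, -4), (2, 5)) = 9.4868
d((5, -4), (-10, -17)) = 19.8494
d((2, 5), (-10, -17)) = 25.0599

Closest pair: (1, 12) and (2, 5) with distance 7.0711

The closest pair is (1, 12) and (2, 5) with Euclidean distance 7.0711. For 7 points, brute-force pairwise comparison is shown above. For large n, the divide-and-conquer algorithm (sort by x, recurse on halves, check the dividing strip) achieves O(n log n).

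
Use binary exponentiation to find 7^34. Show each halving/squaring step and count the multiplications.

Computing 7^34 by squaring (build up from 7^1; each line after the first costs one multiplication):

7^1 = 7
7^2 = (7^1)^2 = 7^2 = 49
7^4 = (7^2)^2 = 49^2 = 2401
7^8 = (7^4)^2 = 2401^2 = 5764801
7^16 = (7^8)^2 = 5764801^2 = 33232930569601
7^17 = 7 * 7^16 = 7 * 33232930569601 = 232630513987207
7^34 = (7^17)^2 = 232630513987207^2 = 54116956037952111668959660849

Result: 54116956037952111668959660849
Multiplications needed: 6 (6 lines after 7^1)

7^34 = 54116956037952111668959660849. Using exponentiation by squaring, this requires 6 multiplications. The key idea: if the exponent is even, square the half-power; if odd, multiply by the base once.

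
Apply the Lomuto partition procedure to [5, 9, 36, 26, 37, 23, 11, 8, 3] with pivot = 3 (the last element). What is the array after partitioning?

Lomuto partition with pivot = 3:

Initial array: [5, 9, 36, 26, 37, 23, 11, 8, 3]

arr[0]=5 > 3: no swap
arr[1]=9 > 3: no swap
arr[2]=36 > 3: no swap
arr[3]=26 > 3: no swap
arr[4]=37 > 3: no swap
arr[5]=23 > 3: no swap
arr[6]=11 > 3: no swap
arr[7]=8 > 3: no swap

Place pivot at position 0: [3, 9, 36, 26, 37, 23, 11, 8, 5]
Pivot position: 0

After partitioning with pivot 3, the array becomes [3, 9, 36, 26, 37, 23, 11, 8, 5]. The pivot is placed at index 0. All elements to the left of the pivot are <= 3, and all elements to the right are > 3.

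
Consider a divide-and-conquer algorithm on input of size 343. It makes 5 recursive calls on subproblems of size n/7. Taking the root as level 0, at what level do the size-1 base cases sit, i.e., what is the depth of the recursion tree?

For divide and conquer with division factor 7:

Problem sizes at each level:
Level 0: 343
Level 1: 49
Level 2: 7
Level 3: 1

The root is level 0 and the size-1 base case is level 3 (the tree spans levels 0 through 3, i.e. 4 levels counting the root), so the depth is the number of divisions: log_7(343) = 3

The recursion tree depth is log_7(343) = 3. At each level, the problem size is divided by 7, so it takes 3 divisions to reduce to a base case of size 1. The algorithm makes 5 recursive calls at each level.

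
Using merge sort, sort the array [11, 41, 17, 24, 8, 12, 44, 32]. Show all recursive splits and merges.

Merge sort trace:

Split: [11, 41, 17, 24, 8, 12, 44, 32] -> [11, 41, 17, 24] and [8, 12, 44, 32]
  Split: [11, 41, 17, 24] -> [11, 41] and [17, 24]
    Split: [11, 41] -> [11] and [41]
    Merge: [11] + [41] -> [11, 41]
    Split: [17, 24] -> [17] and [24]
    Merge: [17] + [24] -> [17, 24]
  Merge: [11, 41] + [17, 24] -> [11, 17, 24, 41]
  Split: [8, 12, 44, 32] -> [8, 12] and [44, 32]
    Split: [8, 12] -> [8] and [12]
    Merge: [8] + [12] -> [8, 12]
    Split: [44, 32] -> [44] and [32]
    Merge: [44] + [32] -> [32, 44]
  Merge: [8, 12] + [32, 44] -> [8, 12, 32, 44]
Merge: [11, 17, 24, 41] + [8, 12, 32, 44] -> [8, 11, 12, 17, 24, 32, 41, 44]

Final sorted array: [8, 11, 12, 17, 24, 32, 41, 44]

The merge sort proceeds by recursively splitting the array and merging sorted halves.
After all merges, the sorted array is [8, 11, 12, 17, 24, 32, 41, 44].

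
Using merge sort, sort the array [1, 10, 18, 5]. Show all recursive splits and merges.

Merge sort trace:

Split: [1, 10, 18, 5] -> [1, 10] and [18, 5]
  Split: [1, 10] -> [1] and [10]
  Merge: [1] + [10] -> [1, 10]
  Split: [18, 5] -> [18] and [5]
  Merge: [18] + [5] -> [5, 18]
Merge: [1, 10] + [5, 18] -> [1, 5, 10, 18]

Final sorted array: [1, 5, 10, 18]

The merge sort proceeds by recursively splitting the array and merging sorted halves.
After all merges, the sorted array is [1, 5, 10, 18].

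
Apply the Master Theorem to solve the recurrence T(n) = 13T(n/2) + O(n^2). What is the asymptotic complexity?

Master Theorem for T(n) = 13T(n/2) + O(n^2):

a = 13, b = 2, c = 2
log_b(a) = log_2(13) = 3.7004

Case 1: c = 2 < log_2(13) = 3.7004
T(n) = O(n^(log_2 13))

For T(n) = 13T(n/2) + O(n^2): log_2(13) = 3.7004. This is Case 1 of the Master Theorem (c < log_b(a), work dominated by leaves), giving O(n^(log_2 13)).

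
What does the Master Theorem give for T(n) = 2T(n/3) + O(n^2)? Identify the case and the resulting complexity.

Master Theorem for T(n) = 2T(n/3) + O(n^2):

a = 2, b = 3, c = 2
log_b(a) = log_3(2) = 0.6309

Case 3: c = 2 > log_3(2) = 0.6309
T(n) = O(n^2) = O(n^2)

For T(n) = 2T(n/3) + O(n^2): log_3(2) = 0.6309. This is Case 3 of the Master Theorem (c > log_b(a), work dominated by root), giving O(n^2).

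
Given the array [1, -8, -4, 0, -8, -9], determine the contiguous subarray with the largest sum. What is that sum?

Using Kadane's algorithm on [1, -8, -4, 0, -8, -9]:

Scanning through the array:
Position 1 (value -8): max_ending_here = -7, max_so_far = 1
Position 2 (value -4): max_ending_here = -4, max_so_far = 1
Position 3 (value 0): max_ending_here = 0, max_so_far = 1
Position 4 (value -8): max_ending_here = -8, max_so_far = 1
Position 5 (value -9): max_ending_here = -9, max_so_far = 1

Maximum subarray: [1]
Maximum sum: 1

The maximum subarray is [1] with sum 1. This subarray runs from index 0 to index 0.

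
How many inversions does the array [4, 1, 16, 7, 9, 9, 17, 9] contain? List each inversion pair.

Finding inversions in [4, 1, 16, 7, 9, 9, 17, 9]:

(0, 1): arr[0]=4 > arr[1]=1
(2, 3): arr[2]=16 > arr[3]=7
(2, 4): arr[2]=16 > arr[4]=9
(2, 5): arr[2]=16 > arr[5]=9
(2, 7): arr[2]=16 > arr[7]=9
(6, 7): arr[6]=17 > arr[7]=9

Total inversions: 6

The array has 6 inversion(s): (0,1), (2,3), (2,4), (2,5), (2,7), (6,7). Each pair (i,j) satisfies i < j and arr[i] > arr[j].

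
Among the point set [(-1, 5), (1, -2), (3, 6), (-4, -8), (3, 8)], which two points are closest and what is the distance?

Computing all pairwise distances among 5 points:

d((-1, 5), (1, -2)) = 7.2801
d((-1, 5), (3, 6)) = 4.1231
d((-1, 5), (-4, -8)) = 13.3417
d((-1, 5), (3, 8)) = 5.0
d((1, -2), (3, 6)) = 8.2462
d((1, -2), (-4, -8)) = 7.8102
d((1, -2), (3, 8)) = 10.198
d((3, 6), (-4, -8)) = 15.6525
d((3, 6), (3, 8)) = 2.0 <-- minimum
d((-4, -8), (3, 8)) = 17.4642

Closest pair: (3, 6) and (3, 8) with distance 2.0

The closest pair is (3, 6) and (3, 8) with Euclidean distance 2.0. For 5 points, brute-force pairwise comparison is shown above. For large n, the divide-and-conquer algorithm (sort by x, recurse on halves, check the dividing strip) achieves O(n log n).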